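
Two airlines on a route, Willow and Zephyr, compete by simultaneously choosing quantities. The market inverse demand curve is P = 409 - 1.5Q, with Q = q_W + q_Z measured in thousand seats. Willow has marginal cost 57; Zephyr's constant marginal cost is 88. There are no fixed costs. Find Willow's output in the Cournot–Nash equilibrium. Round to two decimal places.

85.11

Willow's profit: π_W = (409 - 1.5Q)q_W - (57q_W). Setting ∂π_W/∂q_W = 0: 352 - 3q_W - (3/2)(q_Z) = 0.
Zephyr's profit: π_Z = (409 - 1.5Q)q_Z - (88q_Z). Setting ∂π_Z/∂q_Z = 0: 321 - 3q_Z - (3/2)(q_W) = 0.
Best responses: q_W = (352 - (3/2)q_Z)/3, q_Z = (321 - (3/2)q_W)/3.
Solving the pair: q_W = 766/9, q_Z = 580/9.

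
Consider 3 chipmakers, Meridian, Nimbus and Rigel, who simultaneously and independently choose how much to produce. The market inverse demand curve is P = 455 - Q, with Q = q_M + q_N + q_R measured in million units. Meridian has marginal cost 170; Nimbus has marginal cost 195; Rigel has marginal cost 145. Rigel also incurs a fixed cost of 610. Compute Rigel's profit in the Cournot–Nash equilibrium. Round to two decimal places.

Meridian's profit: π_M = (455 - Q)q_M - (170q_M). Setting ∂π_M/∂q_M = 0: 285 - 2q_M - (q_N + q_R) = 0.
Nimbus's first-order condition: 260 - 2q_N - (q_M + q_R) = 0.
Rigel's profit: π_R = (455 - Q)q_R - (145q_R). Setting ∂π_R/∂q_R = 0: 310 - 2q_R - (q_M + q_N) = 0.
Adding the 3 conditions: 855 − 2Q − 2Q = 0, i.e. Q = 855/4.
Back-substituting: q_M = (285 − 855/4) = 285/4, q_N = (260 − 855/4) = 185/4, q_R = (310 − 855/4) = 385/4.
Price P = 455 - 855/4 = 965/4.
Rigel's profit: (965/4 - 145)·(385/4) - 610 = 8654.0625.

8654.06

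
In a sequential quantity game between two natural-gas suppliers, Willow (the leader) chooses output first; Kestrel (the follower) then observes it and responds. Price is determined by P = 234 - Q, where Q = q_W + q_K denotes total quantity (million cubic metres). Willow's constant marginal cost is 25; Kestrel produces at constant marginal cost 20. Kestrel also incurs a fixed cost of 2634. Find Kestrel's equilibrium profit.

502

Solve by backward induction. Given q_W, the follower Kestrel maximises π_K = (234 - q_W - q_K)q_K - 20q_K.
Follower FOC: 214 - q_W - 2q_K = 0, so q_K(q_W) = (214 - q_W)/2.
Willow substitutes q_K(q_W) into its own profit: π_W = q_W(234 - q_W - (214 - q_W)/2) - 25q_W = (127 - (1/2)q_W)q_W - 25q_W.
Leader FOC: 102 - q_W = 0, so q_W = 102.
Then q_K = (214 - 102)/2 = 56.
Price P = 234 - 158 = 76.
Kestrel's profit: (76 - 20)·56 - 2634 = 502.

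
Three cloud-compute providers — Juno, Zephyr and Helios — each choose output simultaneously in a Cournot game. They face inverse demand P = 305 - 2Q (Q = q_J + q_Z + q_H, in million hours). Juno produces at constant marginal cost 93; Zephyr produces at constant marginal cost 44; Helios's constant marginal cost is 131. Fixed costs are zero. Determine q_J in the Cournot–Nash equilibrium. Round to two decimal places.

Juno's profit: π_J = (305 - 2Q)q_J - (93q_J). Setting ∂π_J/∂q_J = 0: 212 - 4q_J - 2(q_Z + q_H) = 0.
Zephyr's first-order condition: 261 - 4q_Z - 2(q_J + q_H) = 0.
Helios's first-order condition: 174 - 4q_H - 2(q_J + q_Z) = 0.
Adding the 3 conditions: 647 − 4Q − 4Q = 0, i.e. Q = 647/8.
Back-substituting: q_J = (212 − 647/4)/2 = 201/8, q_Z = (261 − 647/4)/2 = 397/8, q_H = (174 − 647/4)/2 = 49/8.

25.13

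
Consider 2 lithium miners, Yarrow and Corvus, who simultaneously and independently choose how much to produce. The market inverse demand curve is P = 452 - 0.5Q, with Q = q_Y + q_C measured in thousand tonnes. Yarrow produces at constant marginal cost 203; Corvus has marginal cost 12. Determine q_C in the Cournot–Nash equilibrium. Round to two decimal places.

420.67

Yarrow's profit: π_Y = (452 - 0.5Q)q_Y - (203q_Y). Setting ∂π_Y/∂q_Y = 0: 249 - q_Y - (1/2)(q_C) = 0.
Corvus's first-order condition: 440 - q_C - (1/2)(q_Y) = 0.
Rearranging gives the reaction functions q_Y = (249 - (1/2)q_C) and q_C = (440 - (1/2)q_Y).
Substituting one into the other gives q_Y = 116/3 and q_C = 1262/3.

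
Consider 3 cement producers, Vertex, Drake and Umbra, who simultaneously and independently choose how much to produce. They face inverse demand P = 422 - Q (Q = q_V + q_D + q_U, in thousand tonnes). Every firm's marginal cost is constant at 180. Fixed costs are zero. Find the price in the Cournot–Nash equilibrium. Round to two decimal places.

Each firm earns π_i = (422 - Q)q_i - 180q_i.
Setting ∂π_i/∂q_i = 0 with rivals' quantities fixed: 242 - 2q_i - Σ_{j≠i} q_j = 0.
By symmetry each firm produces the same amount; substituting Σ_{j≠i} q_j = 2q_i yields q_i = 242/4 = 121/2.
Total output Q = 363/2, so price P = 422 - 363/2 = 481/2.

240.50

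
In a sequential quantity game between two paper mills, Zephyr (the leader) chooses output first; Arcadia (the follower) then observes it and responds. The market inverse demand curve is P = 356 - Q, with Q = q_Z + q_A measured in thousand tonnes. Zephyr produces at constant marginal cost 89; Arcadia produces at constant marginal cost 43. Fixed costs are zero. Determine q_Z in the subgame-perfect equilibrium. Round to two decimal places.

110.50

Solve by backward induction. Given q_Z, the follower Arcadia maximises π_A = (356 - q_Z - q_A)q_A - 43q_A.
∂π_A/∂q_A = 313 - q_Z - 2q_A = 0 gives the reaction function q_A = (313 - q_Z)/2.
The leader anticipates this reaction. Substituting into P = 356 - Q gives P = 399/2 - (1/2)q_Z, so π_Z = (399/2 - (1/2)q_Z)q_Z - 89q_Z.
Leader FOC: 221/2 - q_Z = 0, so q_Z = 221/2.
Then q_A = (313 - 221/2)/2 = 405/4.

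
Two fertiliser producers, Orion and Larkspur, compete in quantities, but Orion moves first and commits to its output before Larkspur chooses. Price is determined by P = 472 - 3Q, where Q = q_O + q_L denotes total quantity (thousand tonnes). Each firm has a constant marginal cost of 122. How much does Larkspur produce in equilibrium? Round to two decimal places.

29.17

The follower Larkspur best-responds to any q_O: π_L = (472 - 3Q)q_L - 122q_L.
Follower FOC: 350 - 3q_O - 6q_L = 0, so q_L(q_O) = (350 - 3q_O)/6.
The leader anticipates this reaction. Substituting into P = 472 - 3Q gives P = 297 - (3/2)q_O, so π_O = (297 - (3/2)q_O)q_O - 122q_O.
Maximising: ∂π_O/∂q_O = 175 - 3q_O = 0, giving q_O = 175/3.
Then q_L = (350 - 3·(175/3))/6 = 175/6.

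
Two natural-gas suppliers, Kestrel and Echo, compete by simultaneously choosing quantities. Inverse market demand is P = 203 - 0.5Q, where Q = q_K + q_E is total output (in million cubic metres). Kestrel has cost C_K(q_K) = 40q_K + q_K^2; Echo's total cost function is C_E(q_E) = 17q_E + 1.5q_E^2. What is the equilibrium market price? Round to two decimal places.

Kestrel's profit: π_K = (203 - 0.5Q)q_K - (40q_K + q_K²). Setting ∂π_K/∂q_K = 0: 163 - 3q_K - (1/2)(q_E) = 0.
Echo's first-order condition: 186 - 4q_E - (1/2)(q_K) = 0.
Best responses: q_K = (163 - (1/2)q_E)/3, q_E = (186 - (1/2)q_K)/4.
Substituting one into the other gives q_K = 47.5745 and q_E = 1906/47.
Total output Q = 88.1277, so price P = 203 - (1/2)·88.1277 = 158.9362.

158.94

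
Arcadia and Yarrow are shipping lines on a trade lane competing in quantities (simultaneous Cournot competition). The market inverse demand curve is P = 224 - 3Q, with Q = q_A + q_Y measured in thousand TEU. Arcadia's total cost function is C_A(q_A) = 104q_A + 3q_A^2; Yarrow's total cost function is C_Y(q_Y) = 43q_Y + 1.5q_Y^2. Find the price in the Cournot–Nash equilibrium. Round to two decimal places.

152.82

Arcadia's profit: π_A = (224 - 3Q)q_A - (104q_A + 3q_A²). Setting ∂π_A/∂q_A = 0: 120 - 12q_A - 3(q_Y) = 0.
Yarrow's profit: π_Y = (224 - 3Q)q_Y - (43q_Y + (3/2)q_Y²). Setting ∂π_Y/∂q_Y = 0: 181 - 9q_Y - 3(q_A) = 0.
Rearranging gives the reaction functions q_A = (120 - 3q_Y)/12 and q_Y = (181 - 3q_A)/9.
Solving the pair: q_A = 179/33, q_Y = 604/33.
Total output Q = 261/11, so price P = 224 - 3·(261/11) = 1681/11.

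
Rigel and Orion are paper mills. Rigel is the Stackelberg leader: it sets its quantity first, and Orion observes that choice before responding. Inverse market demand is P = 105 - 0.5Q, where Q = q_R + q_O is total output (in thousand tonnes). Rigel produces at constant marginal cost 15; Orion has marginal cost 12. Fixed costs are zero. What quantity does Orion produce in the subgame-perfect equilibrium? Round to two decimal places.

49.50

Solve by backward induction. Given q_R, the follower Orion maximises π_O = (105 - (1/2)q_R - (1/2)q_O)q_O - 12q_O.
Follower FOC: 93 - (1/2)q_R - q_O = 0, so q_O(q_R) = (93 - (1/2)q_R).
Rigel substitutes q_O(q_R) into its own profit: π_R = q_R(105 - (1/2)q_R - (93 - (1/2)q_R)/2) - 15q_R = (117/2 - (1/4)q_R)q_R - 15q_R.
Leader FOC: 87/2 - (1/2)q_R = 0, so q_R = 87.
Then q_O = (93 - (1/2)·87) = 99/2.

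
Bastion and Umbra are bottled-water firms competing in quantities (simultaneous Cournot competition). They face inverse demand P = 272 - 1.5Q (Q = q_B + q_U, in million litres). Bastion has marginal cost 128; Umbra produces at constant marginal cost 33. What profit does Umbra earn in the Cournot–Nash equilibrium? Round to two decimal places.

8263.41

Bastion's profit: π_B = (272 - 1.5Q)q_B - (128q_B). Setting ∂π_B/∂q_B = 0: 144 - 3q_B - (3/2)(q_U) = 0.
Umbra's profit: π_U = (272 - 1.5Q)q_U - (33q_U). Setting ∂π_U/∂q_U = 0: 239 - 3q_U - (3/2)(q_B) = 0.
Best responses: q_B = (144 - (3/2)q_U)/3, q_U = (239 - (3/2)q_B)/3.
Solving the pair: q_B = 98/9, q_U = 668/9.
Price P = 272 - (3/2)·(766/9) = 433/3.
Umbra's profit: (433/3 - 33)·(668/9) = 8263.4074.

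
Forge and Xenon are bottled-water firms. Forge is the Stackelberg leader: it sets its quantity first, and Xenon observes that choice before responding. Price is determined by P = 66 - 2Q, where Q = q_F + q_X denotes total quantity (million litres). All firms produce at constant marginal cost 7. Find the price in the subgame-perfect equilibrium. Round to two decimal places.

21.75

The follower Xenon best-responds to any q_F: π_X = (66 - 2Q)q_X - 7q_X.
∂π_X/∂q_X = 59 - 2q_F - 4q_X = 0 gives the reaction function q_X = (59 - 2q_F)/4.
The leader anticipates this reaction. Substituting into P = 66 - 2Q gives P = 73/2 - q_F, so π_F = (73/2 - q_F)q_F - 7q_F.
The leader's first-order condition 59/2 - 2q_F = 0 yields q_F = 59/4.
Then q_X = (59 - 2·(59/4))/4 = 59/8.
Total output Q = 177/8, so price P = 66 - 2·(177/8) = 87/4.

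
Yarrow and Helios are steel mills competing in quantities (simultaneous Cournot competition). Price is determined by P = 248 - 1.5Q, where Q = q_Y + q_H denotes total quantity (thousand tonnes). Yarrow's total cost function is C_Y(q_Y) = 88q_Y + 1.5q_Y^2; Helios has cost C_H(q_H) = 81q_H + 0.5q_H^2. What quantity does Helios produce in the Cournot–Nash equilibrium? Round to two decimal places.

35.03

Yarrow's profit: π_Y = (248 - 1.5Q)q_Y - (88q_Y + (3/2)q_Y²). Setting ∂π_Y/∂q_Y = 0: 160 - 6q_Y - (3/2)(q_H) = 0.
Helios's profit: π_H = (248 - 1.5Q)q_H - (81q_H + (1/2)q_H²). Setting ∂π_H/∂q_H = 0: 167 - 4q_H - (3/2)(q_Y) = 0.
Rearranging gives the reaction functions q_Y = (160 - (3/2)q_H)/6 and q_H = (167 - (3/2)q_Y)/4.
Solving the pair: q_Y = 1558/87, q_H = 1016/29.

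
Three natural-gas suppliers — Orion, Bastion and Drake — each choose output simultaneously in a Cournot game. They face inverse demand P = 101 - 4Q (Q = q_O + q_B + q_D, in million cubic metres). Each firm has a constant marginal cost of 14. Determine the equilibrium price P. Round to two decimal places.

35.75

Each firm earns π_i = (101 - 4Q)q_i - 14q_i.
Setting ∂π_i/∂q_i = 0 with rivals' quantities fixed: 87 - 8q_i - 4·Σ_{j≠i} q_j = 0.
By symmetry each firm produces the same amount; substituting Σ_{j≠i} q_j = 2q_i yields q_i = 87/16.
Total output Q = 261/16, so price P = 101 - 4·(261/16) = 143/4.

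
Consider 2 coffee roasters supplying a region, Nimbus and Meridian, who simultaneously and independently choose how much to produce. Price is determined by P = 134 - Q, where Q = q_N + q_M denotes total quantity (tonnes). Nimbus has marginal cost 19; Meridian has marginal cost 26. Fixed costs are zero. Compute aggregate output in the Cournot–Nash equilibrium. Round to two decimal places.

74.33

Nimbus's profit: π_N = (134 - Q)q_N - (19q_N). Setting ∂π_N/∂q_N = 0: 115 - 2q_N - (q_M) = 0.
Meridian's first-order condition: 108 - 2q_M - (q_N) = 0.
So q_N = (115 - q_M)/2 and q_M = (108 - q_N)/2.
Substituting one into the other gives q_N = 122/3 and q_M = 101/3.
Total output Q = 122/3 + 101/3 = 223/3.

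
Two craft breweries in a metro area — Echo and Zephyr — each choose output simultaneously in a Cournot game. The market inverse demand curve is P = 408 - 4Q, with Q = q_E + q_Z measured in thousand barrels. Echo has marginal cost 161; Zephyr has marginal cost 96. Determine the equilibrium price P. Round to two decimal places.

221.67

Echo's profit: π_E = (408 - 4Q)q_E - (161q_E). Setting ∂π_E/∂q_E = 0: 247 - 8q_E - 4(q_Z) = 0.
Zephyr's first-order condition: 312 - 8q_Z - 4(q_E) = 0.
So q_E = (247 - 4q_Z)/8 and q_Z = (312 - 4q_E)/8.
Solving the pair: q_E = 91/6, q_Z = 377/12.
Total output Q = 559/12, so price P = 408 - 4·(559/12) = 665/3.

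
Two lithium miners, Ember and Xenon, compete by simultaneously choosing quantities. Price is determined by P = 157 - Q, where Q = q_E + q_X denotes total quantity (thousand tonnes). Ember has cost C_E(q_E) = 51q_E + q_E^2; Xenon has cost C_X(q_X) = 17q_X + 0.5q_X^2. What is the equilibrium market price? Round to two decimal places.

99.55

Ember's profit: π_E = (157 - Q)q_E - (51q_E + q_E²). Setting ∂π_E/∂q_E = 0: 106 - 4q_E - (q_X) = 0.
Xenon's first-order condition: 140 - 3q_X - (q_E) = 0.
Rearranging gives the reaction functions q_E = (106 - q_X)/4 and q_X = (140 - q_E)/3.
Substituting one into the other gives q_E = 178/11 and q_X = 454/11.
Total output Q = 632/11, so price P = 157 - 632/11 = 1095/11.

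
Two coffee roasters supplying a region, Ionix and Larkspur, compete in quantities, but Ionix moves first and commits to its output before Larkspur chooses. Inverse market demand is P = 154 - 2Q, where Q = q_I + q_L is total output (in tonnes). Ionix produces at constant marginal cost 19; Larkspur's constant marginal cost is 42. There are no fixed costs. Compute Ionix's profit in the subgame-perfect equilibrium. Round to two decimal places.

The follower Larkspur best-responds to any q_I: π_L = (154 - 2Q)q_L - 42q_L.
Setting the follower's marginal profit to zero, 112 - 2q_I - 4q_L = 0, i.e. q_L = (112 - 2q_I)/4.
Ionix substitutes q_L(q_I) into its own profit: π_I = q_I(154 - 2q_I - (112 - 2q_I)/2) - 19q_I = (98 - q_I)q_I - 19q_I.
Leader FOC: 79 - 2q_I = 0, so q_I = 79/2.
Then q_L = (112 - 2·(79/2))/4 = 33/4.
Price P = 154 - 2·(191/4) = 117/2.
Ionix's profit: (117/2 - 19)·(79/2) = 1560.2500.

1560.25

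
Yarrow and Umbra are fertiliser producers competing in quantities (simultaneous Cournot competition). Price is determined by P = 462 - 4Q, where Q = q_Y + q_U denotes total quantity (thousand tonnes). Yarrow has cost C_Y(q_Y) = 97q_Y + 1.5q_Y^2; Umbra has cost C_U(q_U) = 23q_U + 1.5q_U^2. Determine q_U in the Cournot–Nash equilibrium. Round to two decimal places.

Yarrow's profit: π_Y = (462 - 4Q)q_Y - (97q_Y + (3/2)q_Y²). Setting ∂π_Y/∂q_Y = 0: 365 - 11q_Y - 4(q_U) = 0.
Umbra's first-order condition: 439 - 11q_U - 4(q_Y) = 0.
So q_Y = (365 - 4q_U)/11 and q_U = (439 - 4q_Y)/11.
Solving the pair: q_Y = 753/35, q_U = 1123/35.

32.09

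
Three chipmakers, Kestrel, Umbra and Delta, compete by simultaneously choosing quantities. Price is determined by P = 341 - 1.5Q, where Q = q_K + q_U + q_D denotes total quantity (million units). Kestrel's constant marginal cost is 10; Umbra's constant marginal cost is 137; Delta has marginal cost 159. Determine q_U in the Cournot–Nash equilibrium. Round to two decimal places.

Kestrel's profit: π_K = (341 - 1.5Q)q_K - (10q_K). Setting ∂π_K/∂q_K = 0: 331 - 3q_K - (3/2)(q_U + q_D) = 0.
Umbra's profit: π_U = (341 - 1.5Q)q_U - (137q_U). Setting ∂π_U/∂q_U = 0: 204 - 3q_U - (3/2)(q_K + q_D) = 0.
Delta's profit: π_D = (341 - 1.5Q)q_D - (159q_D). Setting ∂π_D/∂q_D = 0: 182 - 3q_D - (3/2)(q_K + q_U) = 0.
Adding the 3 first-order conditions: 717 − 6Q = 0, so Q = 239/2.
Back-substituting: q_K = (331 − 717/4)/(3/2) = 607/6, q_U = (204 − 717/4)/(3/2) = 33/2, q_D = (182 − 717/4)/(3/2) = 11/6.

16.50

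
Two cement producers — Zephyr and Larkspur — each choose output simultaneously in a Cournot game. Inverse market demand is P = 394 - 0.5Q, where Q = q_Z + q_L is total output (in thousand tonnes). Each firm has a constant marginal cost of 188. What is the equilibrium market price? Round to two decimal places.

256.67

A representative firm's profit is π_i = q_i(394 - 0.5Q) - 188q_i.
Setting ∂π_i/∂q_i = 0 with rivals' quantities fixed: 206 - q_i - (1/2)q_j = 0.
With identical firms every q_j equals q_i, so q_j = q_i and 206 = (3/2)q_i, giving q_i = 412/3.
Total output Q = 824/3, so price P = 394 - (1/2)·(824/3) = 770/3.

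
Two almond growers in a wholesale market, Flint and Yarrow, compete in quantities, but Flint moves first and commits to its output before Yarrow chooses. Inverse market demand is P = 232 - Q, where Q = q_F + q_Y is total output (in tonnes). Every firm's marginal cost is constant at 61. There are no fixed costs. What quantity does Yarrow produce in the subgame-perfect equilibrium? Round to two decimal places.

42.75

The follower Yarrow best-responds to any q_F: π_Y = (232 - Q)q_Y - 61q_Y.
Follower FOC: 171 - q_F - 2q_Y = 0, so q_Y(q_F) = (171 - q_F)/2.
The leader anticipates this reaction. Substituting into P = 232 - Q gives P = 293/2 - (1/2)q_F, so π_F = (293/2 - (1/2)q_F)q_F - 61q_F.
Maximising: ∂π_F/∂q_F = 171/2 - q_F = 0, giving q_F = 171/2.
Then q_Y = (171 - 171/2)/2 = 171/4.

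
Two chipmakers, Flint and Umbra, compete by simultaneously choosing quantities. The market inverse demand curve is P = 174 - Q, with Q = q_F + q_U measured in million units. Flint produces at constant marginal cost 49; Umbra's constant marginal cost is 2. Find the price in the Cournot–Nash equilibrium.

75

Flint's profit: π_F = (174 - Q)q_F - (49q_F). Setting ∂π_F/∂q_F = 0: 125 - 2q_F - (q_U) = 0.
Umbra's profit: π_U = (174 - Q)q_U - (2q_U). Setting ∂π_U/∂q_U = 0: 172 - 2q_U - (q_F) = 0.
Rearranging gives the reaction functions q_F = (125 - q_U)/2 and q_U = (172 - q_F)/2.
Substituting one into the other gives q_F = 26 and q_U = 73.
Total output Q = 99, so price P = 174 - 99 = 75.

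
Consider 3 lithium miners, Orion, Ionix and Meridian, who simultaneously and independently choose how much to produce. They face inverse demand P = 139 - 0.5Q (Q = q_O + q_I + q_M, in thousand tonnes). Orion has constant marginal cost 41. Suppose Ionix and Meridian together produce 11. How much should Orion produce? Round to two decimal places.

With rivals' combined output fixed at 11, Orion's profit is π_O = (139 - (1/2)·11 - (1/2)q_O)q_O - (41q_O) = (267/2 - (1/2)q_O)q_O - (41q_O).
∂π_O/∂q_O = 185/2 - q_O = 0, so q_O = 185/2.

92.50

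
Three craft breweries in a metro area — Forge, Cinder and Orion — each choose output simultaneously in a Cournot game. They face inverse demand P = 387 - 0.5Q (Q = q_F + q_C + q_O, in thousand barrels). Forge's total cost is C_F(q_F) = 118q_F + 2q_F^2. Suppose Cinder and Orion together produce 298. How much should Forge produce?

With rivals' combined output fixed at 298, Forge's profit is π_F = (387 - (1/2)·298 - (1/2)q_F)q_F - (118q_F + 2q_F²) = (238 - (1/2)q_F)q_F - (118q_F + 2q_F²).
∂π_F/∂q_F = 120 - 5q_F = 0, so q_F = 24.

24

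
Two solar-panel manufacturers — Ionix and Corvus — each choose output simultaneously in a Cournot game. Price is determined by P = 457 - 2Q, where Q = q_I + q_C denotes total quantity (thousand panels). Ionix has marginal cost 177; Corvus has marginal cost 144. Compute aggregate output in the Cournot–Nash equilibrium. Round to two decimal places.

Ionix's profit: π_I = (457 - 2Q)q_I - (177q_I). Setting ∂π_I/∂q_I = 0: 280 - 4q_I - 2(q_C) = 0.
Corvus's first-order condition: 313 - 4q_C - 2(q_I) = 0.
Rearranging gives the reaction functions q_I = (280 - 2q_C)/4 and q_C = (313 - 2q_I)/4.
Substituting one into the other gives q_I = 247/6 and q_C = 173/3.
Total output Q = 247/6 + 173/3 = 593/6.

98.83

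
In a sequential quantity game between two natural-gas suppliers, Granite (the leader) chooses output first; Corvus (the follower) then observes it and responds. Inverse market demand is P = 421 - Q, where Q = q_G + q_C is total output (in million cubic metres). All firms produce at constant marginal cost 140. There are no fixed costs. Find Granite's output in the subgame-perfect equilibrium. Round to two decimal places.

140.50

Solve by backward induction. Given q_G, the follower Corvus maximises π_C = (421 - q_G - q_C)q_C - 140q_C.
∂π_C/∂q_C = 281 - q_G - 2q_C = 0 gives the reaction function q_C = (281 - q_G)/2.
The leader anticipates this reaction. Substituting into P = 421 - Q gives P = 561/2 - (1/2)q_G, so π_G = (561/2 - (1/2)q_G)q_G - 140q_G.
The leader's first-order condition 281/2 - q_G = 0 yields q_G = 281/2.
Then q_C = (281 - 281/2)/2 = 281/4.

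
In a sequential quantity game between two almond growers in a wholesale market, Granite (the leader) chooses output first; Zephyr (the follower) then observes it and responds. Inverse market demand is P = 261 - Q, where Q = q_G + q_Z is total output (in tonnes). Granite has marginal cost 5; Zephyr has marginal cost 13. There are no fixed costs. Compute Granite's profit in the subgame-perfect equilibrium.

Solve by backward induction. Given q_G, the follower Zephyr maximises π_Z = (261 - q_G - q_Z)q_Z - 13q_Z.
Follower FOC: 248 - q_G - 2q_Z = 0, so q_Z(q_G) = (248 - q_G)/2.
The leader anticipates this reaction. Substituting into P = 261 - Q gives P = 137 - (1/2)q_G, so π_G = (137 - (1/2)q_G)q_G - 5q_G.
Leader FOC: 132 - q_G = 0, so q_G = 132.
Then q_Z = (248 - 132)/2 = 58.
Price P = 261 - 190 = 71.
Granite's profit: (71 - 5)·132 = 8712.

8712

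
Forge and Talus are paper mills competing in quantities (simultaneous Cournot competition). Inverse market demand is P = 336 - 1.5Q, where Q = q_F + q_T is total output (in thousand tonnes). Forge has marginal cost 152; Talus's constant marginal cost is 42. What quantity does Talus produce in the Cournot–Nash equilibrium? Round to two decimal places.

Forge's profit: π_F = (336 - 1.5Q)q_F - (152q_F). Setting ∂π_F/∂q_F = 0: 184 - 3q_F - (3/2)(q_T) = 0.
Talus's profit: π_T = (336 - 1.5Q)q_T - (42q_T). Setting ∂π_T/∂q_T = 0: 294 - 3q_T - (3/2)(q_F) = 0.
So q_F = (184 - (3/2)q_T)/3 and q_T = (294 - (3/2)q_F)/3.
Substituting one into the other gives q_F = 148/9 and q_T = 808/9.

89.78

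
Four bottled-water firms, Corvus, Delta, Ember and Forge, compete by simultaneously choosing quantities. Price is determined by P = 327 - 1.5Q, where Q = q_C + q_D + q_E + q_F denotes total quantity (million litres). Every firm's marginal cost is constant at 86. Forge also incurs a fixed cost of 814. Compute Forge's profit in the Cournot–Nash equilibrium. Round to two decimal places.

Each firm earns π_i = (327 - 1.5Q)q_i - 86q_i.
Setting ∂π_i/∂q_i = 0 with rivals' quantities fixed: 241 - 3q_i - (3/2)·Σ_{j≠i} q_j = 0.
With identical firms every q_j equals q_i, so Σ_{j≠i} q_j = 3q_i and 241 = (15/2)q_i, giving q_i = 482/15.
Price P = 327 - (3/2)·(1928/15) = 671/5.
Forge's profit: (671/5 - 86)·(482/15) - 814 = 734.8267.

734.83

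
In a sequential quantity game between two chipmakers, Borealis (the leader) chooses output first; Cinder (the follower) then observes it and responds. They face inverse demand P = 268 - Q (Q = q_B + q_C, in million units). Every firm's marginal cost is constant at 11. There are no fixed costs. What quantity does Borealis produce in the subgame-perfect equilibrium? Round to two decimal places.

The follower Cinder best-responds to any q_B: π_C = (268 - Q)q_C - 11q_C.
Setting the follower's marginal profit to zero, 257 - q_B - 2q_C = 0, i.e. q_C = (257 - q_B)/2.
Borealis substitutes q_C(q_B) into its own profit: π_B = q_B(268 - q_B - (257 - q_B)/2) - 11q_B = (279/2 - (1/2)q_B)q_B - 11q_B.
The leader's first-order condition 257/2 - q_B = 0 yields q_B = 257/2.
Then q_C = (257 - 257/2)/2 = 257/4.

128.50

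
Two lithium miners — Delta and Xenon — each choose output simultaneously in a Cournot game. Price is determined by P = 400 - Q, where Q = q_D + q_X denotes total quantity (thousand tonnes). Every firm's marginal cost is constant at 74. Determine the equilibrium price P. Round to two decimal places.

Each firm earns π_i = (400 - Q)q_i - 74q_i.
Setting ∂π_i/∂q_i = 0 with rivals' quantities fixed: 326 - 2q_i - q_j = 0.
With identical firms every q_j equals q_i, so q_j = q_i and 326 = 3q_i, giving q_i = 326/3.
Total output Q = 652/3, so price P = 400 - 652/3 = 548/3.

182.67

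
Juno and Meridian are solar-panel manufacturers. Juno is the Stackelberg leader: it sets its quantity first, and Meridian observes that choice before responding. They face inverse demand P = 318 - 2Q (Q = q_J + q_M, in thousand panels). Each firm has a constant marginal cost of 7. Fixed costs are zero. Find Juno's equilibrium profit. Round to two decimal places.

The follower Meridian best-responds to any q_J: π_M = (318 - 2Q)q_M - 7q_M.
∂π_M/∂q_M = 311 - 2q_J - 4q_M = 0 gives the reaction function q_M = (311 - 2q_J)/4.
The leader anticipates this reaction. Substituting into P = 318 - 2Q gives P = 325/2 - q_J, so π_J = (325/2 - q_J)q_J - 7q_J.
The leader's first-order condition 311/2 - 2q_J = 0 yields q_J = 311/4.
Then q_M = (311 - 2·(311/4))/4 = 311/8.
Price P = 318 - 2·(933/8) = 339/4.
Juno's profit: (339/4 - 7)·(311/4) = 6045.0625.

6045.06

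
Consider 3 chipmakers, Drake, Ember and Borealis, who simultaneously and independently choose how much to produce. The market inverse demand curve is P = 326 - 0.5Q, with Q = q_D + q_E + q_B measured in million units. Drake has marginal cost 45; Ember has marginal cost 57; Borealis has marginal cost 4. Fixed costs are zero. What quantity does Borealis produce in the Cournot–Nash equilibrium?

Drake's profit: π_D = (326 - 0.5Q)q_D - (45q_D). Setting ∂π_D/∂q_D = 0: 281 - q_D - (1/2)(q_E + q_B) = 0.
Ember's first-order condition: 269 - q_E - (1/2)(q_D + q_B) = 0.
Borealis's profit: π_B = (326 - 0.5Q)q_B - (4q_B). Setting ∂π_B/∂q_B = 0: 322 - q_B - (1/2)(q_D + q_E) = 0.
Adding the 3 conditions: 872 − Q − Q = 0, i.e. Q = 436.
Back-substituting: q_D = (281 − 218)/(1/2) = 126, q_E = (269 − 218)/(1/2) = 102, q_B = (322 − 218)/(1/2) = 208.

208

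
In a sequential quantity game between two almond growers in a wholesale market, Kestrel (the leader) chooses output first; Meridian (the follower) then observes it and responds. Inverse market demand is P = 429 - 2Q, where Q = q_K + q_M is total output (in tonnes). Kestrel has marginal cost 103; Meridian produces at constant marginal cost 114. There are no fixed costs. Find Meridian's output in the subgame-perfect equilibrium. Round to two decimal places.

The follower Meridian best-responds to any q_K: π_M = (429 - 2Q)q_M - 114q_M.
∂π_M/∂q_M = 315 - 2q_K - 4q_M = 0 gives the reaction function q_M = (315 - 2q_K)/4.
Kestrel substitutes q_M(q_K) into its own profit: π_K = q_K(429 - 2q_K - (315 - 2q_K)/2) - 103q_K = (543/2 - q_K)q_K - 103q_K.
Maximising: ∂π_K/∂q_K = 337/2 - 2q_K = 0, giving q_K = 337/4.
Then q_M = (315 - 2·(337/4))/4 = 293/8.

36.63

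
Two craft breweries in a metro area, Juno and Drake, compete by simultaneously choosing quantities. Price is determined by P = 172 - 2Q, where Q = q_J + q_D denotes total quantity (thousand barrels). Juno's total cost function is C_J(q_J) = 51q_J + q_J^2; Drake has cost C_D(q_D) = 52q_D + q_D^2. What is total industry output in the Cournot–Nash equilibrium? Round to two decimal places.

30.13

Juno's profit: π_J = (172 - 2Q)q_J - (51q_J + q_J²). Setting ∂π_J/∂q_J = 0: 121 - 6q_J - 2(q_D) = 0.
Drake's profit: π_D = (172 - 2Q)q_D - (52q_D + q_D²). Setting ∂π_D/∂q_D = 0: 120 - 6q_D - 2(q_J) = 0.
Best responses: q_J = (121 - 2q_D)/6, q_D = (120 - 2q_J)/6.
Solving the pair: q_J = 243/16, q_D = 239/16.
Total output Q = 243/16 + 239/16 = 241/8.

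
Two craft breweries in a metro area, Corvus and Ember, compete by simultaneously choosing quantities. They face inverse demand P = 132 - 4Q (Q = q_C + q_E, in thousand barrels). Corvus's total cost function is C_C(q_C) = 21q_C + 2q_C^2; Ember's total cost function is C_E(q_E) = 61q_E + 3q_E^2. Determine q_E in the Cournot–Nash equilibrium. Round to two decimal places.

2.68

Corvus's profit: π_C = (132 - 4Q)q_C - (21q_C + 2q_C²). Setting ∂π_C/∂q_C = 0: 111 - 12q_C - 4(q_E) = 0.
Ember's profit: π_E = (132 - 4Q)q_E - (61q_E + 3q_E²). Setting ∂π_E/∂q_E = 0: 71 - 14q_E - 4(q_C) = 0.
So q_C = (111 - 4q_E)/12 and q_E = (71 - 4q_C)/14.
Solving the pair: q_C = 635/76, q_E = 51/19.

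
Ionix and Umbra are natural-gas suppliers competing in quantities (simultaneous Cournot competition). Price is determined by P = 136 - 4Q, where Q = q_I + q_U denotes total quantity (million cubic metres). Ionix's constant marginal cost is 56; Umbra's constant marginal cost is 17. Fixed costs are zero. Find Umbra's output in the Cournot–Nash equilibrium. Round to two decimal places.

13.17

Ionix's profit: π_I = (136 - 4Q)q_I - (56q_I). Setting ∂π_I/∂q_I = 0: 80 - 8q_I - 4(q_U) = 0.
Umbra's first-order condition: 119 - 8q_U - 4(q_I) = 0.
Rearranging gives the reaction functions q_I = (80 - 4q_U)/8 and q_U = (119 - 4q_I)/8.
Substituting one into the other gives q_I = 41/12 and q_U = 79/6.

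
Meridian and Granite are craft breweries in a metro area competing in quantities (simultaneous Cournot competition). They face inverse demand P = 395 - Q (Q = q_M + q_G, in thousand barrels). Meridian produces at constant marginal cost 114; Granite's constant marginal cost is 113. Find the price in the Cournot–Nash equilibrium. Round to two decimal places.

207.33

Meridian's profit: π_M = (395 - Q)q_M - (114q_M). Setting ∂π_M/∂q_M = 0: 281 - 2q_M - (q_G) = 0.
Granite's profit: π_G = (395 - Q)q_G - (113q_G). Setting ∂π_G/∂q_G = 0: 282 - 2q_G - (q_M) = 0.
So q_M = (281 - q_G)/2 and q_G = (282 - q_M)/2.
Substituting one into the other gives q_M = 280/3 and q_G = 283/3.
Total output Q = 563/3, so price P = 395 - 563/3 = 622/3.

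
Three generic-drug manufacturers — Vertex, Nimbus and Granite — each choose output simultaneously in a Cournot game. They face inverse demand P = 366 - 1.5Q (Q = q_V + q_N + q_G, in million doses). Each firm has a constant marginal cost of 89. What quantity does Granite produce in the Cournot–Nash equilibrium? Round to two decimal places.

46.17

A representative firm's profit is π_i = q_i(366 - 1.5Q) - 89q_i.
First-order condition (treating rivals' output as given): 277 - 3q_i - (3/2)·Σ_{j≠i} q_j = 0.
By symmetry each firm produces the same amount; substituting Σ_{j≠i} q_j = 2q_i yields q_i = 277/6.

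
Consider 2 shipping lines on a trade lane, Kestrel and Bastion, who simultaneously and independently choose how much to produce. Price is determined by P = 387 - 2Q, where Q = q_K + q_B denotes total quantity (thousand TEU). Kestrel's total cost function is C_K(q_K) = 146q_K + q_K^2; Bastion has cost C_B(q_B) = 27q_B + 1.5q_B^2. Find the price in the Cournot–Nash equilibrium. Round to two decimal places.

247.79

Kestrel's profit: π_K = (387 - 2Q)q_K - (146q_K + q_K²). Setting ∂π_K/∂q_K = 0: 241 - 6q_K - 2(q_B) = 0.
Bastion's first-order condition: 360 - 7q_B - 2(q_K) = 0.
Rearranging gives the reaction functions q_K = (241 - 2q_B)/6 and q_B = (360 - 2q_K)/7.
Solving the pair: q_K = 967/38, q_B = 839/19.
Total output Q = 69.6053, so price P = 387 - 2·69.6053 = 247.7895.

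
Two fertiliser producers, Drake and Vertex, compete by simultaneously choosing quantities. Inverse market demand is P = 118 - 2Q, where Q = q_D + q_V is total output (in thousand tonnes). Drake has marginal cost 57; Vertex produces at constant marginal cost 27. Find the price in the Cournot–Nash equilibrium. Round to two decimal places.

Drake's profit: π_D = (118 - 2Q)q_D - (57q_D). Setting ∂π_D/∂q_D = 0: 61 - 4q_D - 2(q_V) = 0.
Vertex's profit: π_V = (118 - 2Q)q_V - (27q_V). Setting ∂π_V/∂q_V = 0: 91 - 4q_V - 2(q_D) = 0.
Best responses: q_D = (61 - 2q_V)/4, q_V = (91 - 2q_D)/4.
Solving the pair: q_D = 31/6, q_V = 121/6.
Total output Q = 76/3, so price P = 118 - 2·(76/3) = 202/3.

67.33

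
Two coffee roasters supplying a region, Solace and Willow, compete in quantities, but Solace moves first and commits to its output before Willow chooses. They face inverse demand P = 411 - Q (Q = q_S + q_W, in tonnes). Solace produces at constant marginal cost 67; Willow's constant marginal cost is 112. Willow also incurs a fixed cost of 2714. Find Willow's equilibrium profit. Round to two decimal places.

16.06

Solve by backward induction. Given q_S, the follower Willow maximises π_W = (411 - q_S - q_W)q_W - 112q_W.
∂π_W/∂q_W = 299 - q_S - 2q_W = 0 gives the reaction function q_W = (299 - q_S)/2.
Solace substitutes q_W(q_S) into its own profit: π_S = q_S(411 - q_S - (299 - q_S)/2) - 67q_S = (523/2 - (1/2)q_S)q_S - 67q_S.
Maximising: ∂π_S/∂q_S = 389/2 - q_S = 0, giving q_S = 389/2.
Then q_W = (299 - 389/2)/2 = 209/4.
Price P = 411 - 987/4 = 657/4.
Willow's profit: (657/4 - 112)·(209/4) - 2714 = 257/16.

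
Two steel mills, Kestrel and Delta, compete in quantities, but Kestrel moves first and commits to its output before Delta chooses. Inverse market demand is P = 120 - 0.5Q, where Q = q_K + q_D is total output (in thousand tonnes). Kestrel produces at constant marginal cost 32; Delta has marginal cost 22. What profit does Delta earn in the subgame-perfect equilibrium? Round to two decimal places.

The follower Delta best-responds to any q_K: π_D = (120 - 0.5Q)q_D - 22q_D.
Follower FOC: 98 - (1/2)q_K - q_D = 0, so q_D(q_K) = (98 - (1/2)q_K).
Kestrel substitutes q_D(q_K) into its own profit: π_K = q_K(120 - (1/2)q_K - (98 - (1/2)q_K)/2) - 32q_K = (71 - (1/4)q_K)q_K - 32q_K.
Leader FOC: 39 - (1/2)q_K = 0, so q_K = 78.
Then q_D = (98 - (1/2)·78) = 59.
Price P = 120 - (1/2)·137 = 103/2.
Delta's profit: (103/2 - 22)·59 = 1740.5000.

1740.50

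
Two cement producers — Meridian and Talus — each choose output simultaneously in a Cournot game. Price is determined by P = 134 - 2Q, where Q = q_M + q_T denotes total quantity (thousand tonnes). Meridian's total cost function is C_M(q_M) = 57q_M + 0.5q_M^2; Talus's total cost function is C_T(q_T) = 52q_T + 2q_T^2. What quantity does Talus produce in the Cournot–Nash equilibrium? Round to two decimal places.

7.11

Meridian's profit: π_M = (134 - 2Q)q_M - (57q_M + (1/2)q_M²). Setting ∂π_M/∂q_M = 0: 77 - 5q_M - 2(q_T) = 0.
Talus's first-order condition: 82 - 8q_T - 2(q_M) = 0.
Rearranging gives the reaction functions q_M = (77 - 2q_T)/5 and q_T = (82 - 2q_M)/8.
Solving the pair: q_M = 113/9, q_T = 64/9.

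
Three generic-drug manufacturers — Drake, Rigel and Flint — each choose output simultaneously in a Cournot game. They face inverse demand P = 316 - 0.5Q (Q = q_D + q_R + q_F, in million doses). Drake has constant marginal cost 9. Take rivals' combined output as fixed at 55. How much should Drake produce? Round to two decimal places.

279.50

With rivals' combined output fixed at 55, Drake's profit is π_D = (316 - (1/2)·55 - (1/2)q_D)q_D - (9q_D) = (577/2 - (1/2)q_D)q_D - (9q_D).
∂π_D/∂q_D = 559/2 - q_D = 0, so q_D = 559/2.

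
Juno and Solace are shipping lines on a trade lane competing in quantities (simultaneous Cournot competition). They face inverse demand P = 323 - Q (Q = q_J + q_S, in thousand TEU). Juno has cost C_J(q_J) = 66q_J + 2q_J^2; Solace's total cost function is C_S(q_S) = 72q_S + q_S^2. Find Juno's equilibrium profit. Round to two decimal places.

3423.79

Juno's profit: π_J = (323 - Q)q_J - (66q_J + 2q_J²). Setting ∂π_J/∂q_J = 0: 257 - 6q_J - (q_S) = 0.
Solace's profit: π_S = (323 - Q)q_S - (72q_S + q_S²). Setting ∂π_S/∂q_S = 0: 251 - 4q_S - (q_J) = 0.
Best responses: q_J = (257 - q_S)/6, q_S = (251 - q_J)/4.
Substituting one into the other gives q_J = 777/23 and q_S = 1249/23.
Price P = 323 - 88.0870 = 234.9130.
Juno's profit: 234.9130·(777/23) - 66·(777/23) - 2(777/23)² = 3423.7940.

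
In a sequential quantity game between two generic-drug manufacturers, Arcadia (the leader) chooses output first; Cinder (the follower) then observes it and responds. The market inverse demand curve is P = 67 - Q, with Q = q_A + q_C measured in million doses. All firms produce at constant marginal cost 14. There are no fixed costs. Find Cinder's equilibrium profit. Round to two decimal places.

175.56

Solve by backward induction. Given q_A, the follower Cinder maximises π_C = (67 - q_A - q_C)q_C - 14q_C.
Follower FOC: 53 - q_A - 2q_C = 0, so q_C(q_A) = (53 - q_A)/2.
Arcadia substitutes q_C(q_A) into its own profit: π_A = q_A(67 - q_A - (53 - q_A)/2) - 14q_A = (81/2 - (1/2)q_A)q_A - 14q_A.
Maximising: ∂π_A/∂q_A = 53/2 - q_A = 0, giving q_A = 53/2.
Then q_C = (53 - 53/2)/2 = 53/4.
Price P = 67 - 159/4 = 109/4.
Cinder's profit: (109/4 - 14)·(53/4) = 175.5625.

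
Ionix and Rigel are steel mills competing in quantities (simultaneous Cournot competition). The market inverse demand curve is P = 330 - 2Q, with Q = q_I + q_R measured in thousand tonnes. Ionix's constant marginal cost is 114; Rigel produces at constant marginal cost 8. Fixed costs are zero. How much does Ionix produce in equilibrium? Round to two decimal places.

Ionix's profit: π_I = (330 - 2Q)q_I - (114q_I). Setting ∂π_I/∂q_I = 0: 216 - 4q_I - 2(q_R) = 0.
Rigel's first-order condition: 322 - 4q_R - 2(q_I) = 0.
Rearranging gives the reaction functions q_I = (216 - 2q_R)/4 and q_R = (322 - 2q_I)/4.
Substituting one into the other gives q_I = 55/3 and q_R = 214/3.

18.33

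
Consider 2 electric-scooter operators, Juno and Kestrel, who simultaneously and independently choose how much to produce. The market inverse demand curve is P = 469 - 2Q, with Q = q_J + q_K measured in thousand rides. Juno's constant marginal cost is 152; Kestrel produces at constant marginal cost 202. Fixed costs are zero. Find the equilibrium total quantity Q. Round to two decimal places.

97.33

Juno's profit: π_J = (469 - 2Q)q_J - (152q_J). Setting ∂π_J/∂q_J = 0: 317 - 4q_J - 2(q_K) = 0.
Kestrel's profit: π_K = (469 - 2Q)q_K - (202q_K). Setting ∂π_K/∂q_K = 0: 267 - 4q_K - 2(q_J) = 0.
Rearranging gives the reaction functions q_J = (317 - 2q_K)/4 and q_K = (267 - 2q_J)/4.
Substituting one into the other gives q_J = 367/6 and q_K = 217/6.
Total output Q = 367/6 + 217/6 = 292/3.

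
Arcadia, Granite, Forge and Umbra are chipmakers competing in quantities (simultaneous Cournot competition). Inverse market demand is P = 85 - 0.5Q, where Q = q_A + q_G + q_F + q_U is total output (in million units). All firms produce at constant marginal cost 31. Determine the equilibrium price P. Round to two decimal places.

Each firm earns π_i = (85 - 0.5Q)q_i - 31q_i.
First-order condition (treating rivals' output as given): 54 - q_i - (1/2)·Σ_{j≠i} q_j = 0.
By symmetry each firm produces the same amount; substituting Σ_{j≠i} q_j = 3q_i yields q_i = 54/(5/2) = 108/5.
Total output Q = 432/5, so price P = 85 - (1/2)·(432/5) = 209/5.

41.80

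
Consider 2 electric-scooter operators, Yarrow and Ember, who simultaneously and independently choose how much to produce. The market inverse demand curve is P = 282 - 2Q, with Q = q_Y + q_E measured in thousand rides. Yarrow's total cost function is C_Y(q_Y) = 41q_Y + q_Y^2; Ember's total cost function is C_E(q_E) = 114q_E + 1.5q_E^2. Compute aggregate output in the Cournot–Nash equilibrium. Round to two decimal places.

49.39

Yarrow's profit: π_Y = (282 - 2Q)q_Y - (41q_Y + q_Y²). Setting ∂π_Y/∂q_Y = 0: 241 - 6q_Y - 2(q_E) = 0.
Ember's profit: π_E = (282 - 2Q)q_E - (114q_E + (3/2)q_E²). Setting ∂π_E/∂q_E = 0: 168 - 7q_E - 2(q_Y) = 0.
Rearranging gives the reaction functions q_Y = (241 - 2q_E)/6 and q_E = (168 - 2q_Y)/7.
Solving the pair: q_Y = 1351/38, q_E = 263/19.
Total output Q = 1351/38 + 263/19 = 1877/38.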